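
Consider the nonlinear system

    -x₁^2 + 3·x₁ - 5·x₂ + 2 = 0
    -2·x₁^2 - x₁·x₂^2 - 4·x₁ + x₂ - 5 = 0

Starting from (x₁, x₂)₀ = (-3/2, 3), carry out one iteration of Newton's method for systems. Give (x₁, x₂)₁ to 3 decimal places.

(3.800, 5.410)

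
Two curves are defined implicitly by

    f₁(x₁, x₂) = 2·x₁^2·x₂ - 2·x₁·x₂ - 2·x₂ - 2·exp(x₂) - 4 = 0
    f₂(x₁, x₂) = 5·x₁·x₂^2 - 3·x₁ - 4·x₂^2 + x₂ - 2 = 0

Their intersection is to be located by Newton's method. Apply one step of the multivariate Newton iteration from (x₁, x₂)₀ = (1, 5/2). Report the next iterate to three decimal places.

At (1, 5/2): F = (-33.36499, 3.750).
Jacobian J = [[4·x₁·x₂ - 2·x₂, 2·x₁^2 - 2·x₁ - 2·exp(x₂) - 2], [5·x₂^2 - 3, 10·x₁·x₂ - 8·x₂ + 1]].
At the point, J = [[5.000, -26.36499], [28.250, 6.000]] (det J = 774.81091).
Solving J·Δ = −F gives Δ = (0.131, -1.241).
Then the next iterate is (x₁, x₂)₁ = (1.131, 1.259).

(1.131, 1.259)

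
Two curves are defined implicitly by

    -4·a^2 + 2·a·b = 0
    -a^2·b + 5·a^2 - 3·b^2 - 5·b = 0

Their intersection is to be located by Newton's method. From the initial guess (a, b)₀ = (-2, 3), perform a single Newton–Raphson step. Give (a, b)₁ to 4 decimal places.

(-1.0096, 1.4473)

At (-2, 3): F = (-28.0000, -34.0000).
Jacobian J = [[-8·a + 2·b, 2·a], [-2·a·b + 10·a, -a^2 - 6·b - 5]].
At the point, J = [[22.0000, -4.0000], [-8.0000, -27.0000]] (det J = -626.0000).
Solving J·Δ = −F gives Δ = (0.9904, -1.5527).
Then the next iterate is (a, b)₁ = (-1.0096, 1.4473).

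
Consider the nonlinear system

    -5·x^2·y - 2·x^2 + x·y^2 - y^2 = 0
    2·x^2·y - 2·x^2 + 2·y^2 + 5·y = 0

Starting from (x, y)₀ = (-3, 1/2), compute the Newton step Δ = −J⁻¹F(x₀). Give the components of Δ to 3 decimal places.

At (-3, 1/2): F = (-41.500, -6.000).
Jacobian J = [[-10·x·y - 4·x + y^2, -5·x^2 + 2·x·y - 2·y], [4·x·y - 4·x, 2·x^2 + 4·y + 5]].
At the point, J = [[27.250, -49.000], [6.000, 25.000]] (det J = 975.250).
Solving J·Δ = −F gives Δ = (1.365, -0.088).

(1.365, -0.088)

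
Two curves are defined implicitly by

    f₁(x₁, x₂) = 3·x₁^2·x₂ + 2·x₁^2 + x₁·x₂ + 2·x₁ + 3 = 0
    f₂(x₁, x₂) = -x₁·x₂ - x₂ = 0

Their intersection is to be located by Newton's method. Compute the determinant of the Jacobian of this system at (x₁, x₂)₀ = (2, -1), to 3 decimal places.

-5.000

J = [[6·x₁·x₂ + 4·x₁ + x₂ + 2, 3·x₁^2 + x₁], [-x₂, -x₁ - 1]].
At the point, J = [[-3.000, 14.000], [1.000, -3.000]].
det J = -5.000.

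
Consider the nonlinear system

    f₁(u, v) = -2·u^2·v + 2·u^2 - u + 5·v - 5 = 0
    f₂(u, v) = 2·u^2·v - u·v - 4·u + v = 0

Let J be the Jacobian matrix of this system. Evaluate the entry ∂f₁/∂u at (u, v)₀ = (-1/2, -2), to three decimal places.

-7.000

∂f₁/∂u = -4·u·v + 4·u - 1.
At (-1/2, -2) this is -7.000.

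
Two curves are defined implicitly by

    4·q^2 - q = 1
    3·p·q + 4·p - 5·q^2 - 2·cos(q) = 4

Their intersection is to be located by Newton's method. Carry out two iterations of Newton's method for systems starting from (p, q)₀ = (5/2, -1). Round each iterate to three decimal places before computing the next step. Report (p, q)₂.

(2.255, -0.411)

At (5/2, -1): F = (4.000, -7.58060).
Jacobian J = [[0, 8·q - 1], [3·q + 4, 3·p - 10·q + 2·sin(q)]].
At the point, J = [[0.000, -9.000], [1.000, 15.81706]] (det J = 9.000).
Solving J·Δ = −F gives Δ = (0.551, 0.444).
Then the next iterate is (p, q)₁ = (3.051, -0.556).
Round to (3.051, -0.556) and repeat: F = (0.79254, -0.12949), J = [[0.000, -5.448], [2.332, 13.65741]].
Δ = (-0.796, 0.145), so (p, q)₂ = (2.255, -0.411).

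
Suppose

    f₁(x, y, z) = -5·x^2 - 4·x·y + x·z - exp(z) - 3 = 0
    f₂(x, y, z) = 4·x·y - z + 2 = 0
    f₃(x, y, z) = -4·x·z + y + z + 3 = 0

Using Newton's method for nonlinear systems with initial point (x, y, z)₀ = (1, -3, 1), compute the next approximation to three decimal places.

At (1, -3, 1): F = (2.28172, -11.000, -3.000).
Jacobian J = [[-10·x - 4·y + z, -4·x, x - exp(z)], [4·y, 4·x, -1], [-4·z, 1, -4·x + 1]].
At the point, J = [[3.000, -4.000, -1.71828], [-12.000, 4.000, -1.000], [-4.000, 1.000, -3.000]] (det J = 88.12687).
Solving J·Δ = −F gives Δ = (-1.057, -0.349, 0.294).
Then the next iterate is (x, y, z)₁ = (-0.057, -3.349, 1.294).

(-0.057, -3.349, 1.294)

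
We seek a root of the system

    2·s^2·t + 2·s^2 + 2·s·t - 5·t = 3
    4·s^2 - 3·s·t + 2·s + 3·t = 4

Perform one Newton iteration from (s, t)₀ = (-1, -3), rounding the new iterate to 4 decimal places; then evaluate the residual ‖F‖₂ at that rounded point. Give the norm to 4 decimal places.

4.9193

At (-1, -3): F = (14.0000, -20.0000).
Jacobian J = [[4·s·t + 4·s + 2·t, 2·s^2 + 2·s - 5], [8·s - 3·t + 2, -3·s + 3]].
At the point, J = [[2.0000, -5.0000], [3.0000, 6.0000]] (det J = 27.0000).
Solving J·Δ = −F gives Δ = (0.5926, 3.0370).
Then the next iterate is (s, t)₁ = (-0.4074, 0.0370).
Re-evaluating at (-0.4074, 0.0370): F = (-2.870916, -3.994680), so ‖F‖₂ = 4.9193.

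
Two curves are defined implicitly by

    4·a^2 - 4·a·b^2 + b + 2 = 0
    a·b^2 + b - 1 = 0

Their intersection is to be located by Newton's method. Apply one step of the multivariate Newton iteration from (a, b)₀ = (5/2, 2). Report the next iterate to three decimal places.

(0.960, 1.560)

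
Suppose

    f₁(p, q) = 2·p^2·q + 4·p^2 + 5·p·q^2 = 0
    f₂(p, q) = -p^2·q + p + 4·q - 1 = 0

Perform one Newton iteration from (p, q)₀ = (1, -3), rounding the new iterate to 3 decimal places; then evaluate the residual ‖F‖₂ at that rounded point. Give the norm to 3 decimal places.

9.951

At (1, -3): F = (43.000, -9.000).
Jacobian J = [[4·p·q + 8·p + 5·q^2, 2·p^2 + 10·p·q], [-2·p·q + 1, -p^2 + 4]].
At the point, J = [[41.000, -28.000], [7.000, 3.000]] (det J = 319.000).
Solving J·Δ = −F gives Δ = (0.386, 2.100).
Then the next iterate is (p, q)₁ = (1.386, -0.900).
Re-evaluating at (1.386, -0.900): F = (9.83949, -1.48510), so ‖F‖₂ = 9.951.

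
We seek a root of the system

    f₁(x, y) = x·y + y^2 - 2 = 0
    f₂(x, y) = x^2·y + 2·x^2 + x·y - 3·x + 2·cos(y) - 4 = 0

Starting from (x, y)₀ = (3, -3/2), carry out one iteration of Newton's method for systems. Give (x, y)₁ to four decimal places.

At (3, -3/2): F = (-4.2500, -12.858526).
Jacobian J = [[y, x + 2·y], [2·x·y + 4·x + y - 3, x^2 + x - 2·sin(y)]].
At the point, J = [[-1.5000, 0.0000], [-1.5000, 13.994990]] (det J = -20.992485).
Solving J·Δ = −F gives Δ = (-2.8333, 0.6151).
Then the next iterate is (x, y)₁ = (0.1667, -0.8849).

(0.1667, -0.8849)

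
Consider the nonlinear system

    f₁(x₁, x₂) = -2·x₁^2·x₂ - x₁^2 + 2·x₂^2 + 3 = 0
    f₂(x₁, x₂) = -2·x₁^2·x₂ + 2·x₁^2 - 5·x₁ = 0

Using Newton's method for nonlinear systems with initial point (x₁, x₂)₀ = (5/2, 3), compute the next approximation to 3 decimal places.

At (5/2, 3): F = (-22.750, -37.500).
Jacobian J = [[-4·x₁·x₂ - 2·x₁, -2·x₁^2 + 4·x₂], [-4·x₁·x₂ + 4·x₁ - 5, -2·x₁^2]].
At the point, J = [[-35.000, -0.500], [-25.000, -12.500]] (det J = 425.000).
Solving J·Δ = −F gives Δ = (-0.625, -1.750).
Then the next iterate is (x₁, x₂)₁ = (1.875, 1.250).

(1.875, 1.250)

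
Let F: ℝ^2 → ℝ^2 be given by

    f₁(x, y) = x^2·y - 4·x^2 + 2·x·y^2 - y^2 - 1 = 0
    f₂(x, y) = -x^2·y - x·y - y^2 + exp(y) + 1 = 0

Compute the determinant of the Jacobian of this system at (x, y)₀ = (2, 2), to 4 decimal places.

160.0000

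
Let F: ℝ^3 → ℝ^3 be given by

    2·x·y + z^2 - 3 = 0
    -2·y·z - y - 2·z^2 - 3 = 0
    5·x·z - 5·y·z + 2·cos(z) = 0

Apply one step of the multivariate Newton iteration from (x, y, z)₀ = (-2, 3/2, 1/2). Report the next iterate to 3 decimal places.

(-3.003, -1.468, 0.387)

At (-2, 3/2, 1/2): F = (-8.750, -6.500, -6.99483).
Jacobian J = [[2·y, 2·x, 2·z], [0, -2·z - 1, -2·y - 4·z], [5·z, -5·z, 5·x - 5·y - 2·sin(z)]].
At the point, J = [[3.000, -4.000, 1.000], [0.000, -2.000, -5.000], [2.500, -2.500, -18.45885]] (det J = 128.25311).
Solving J·Δ = −F gives Δ = (-1.003, -2.968, -0.113).
Then the next iterate is (x, y, z)₁ = (-3.003, -1.468, 0.387).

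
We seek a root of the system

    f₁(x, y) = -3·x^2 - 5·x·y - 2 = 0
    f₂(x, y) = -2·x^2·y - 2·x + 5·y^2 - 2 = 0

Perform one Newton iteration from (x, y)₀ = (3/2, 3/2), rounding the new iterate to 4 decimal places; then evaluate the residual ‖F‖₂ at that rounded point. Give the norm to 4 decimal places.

5.7989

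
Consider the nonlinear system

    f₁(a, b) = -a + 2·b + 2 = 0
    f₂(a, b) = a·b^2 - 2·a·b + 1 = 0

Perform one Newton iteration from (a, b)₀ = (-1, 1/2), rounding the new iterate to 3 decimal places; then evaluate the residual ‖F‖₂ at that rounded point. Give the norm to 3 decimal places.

At (-1, 1/2): F = (4.000, 1.750).
Jacobian J = [[-1, 2], [b^2 - 2·b, 2·a·b - 2·a]].
At the point, J = [[-1.000, 2.000], [-0.750, 1.000]] (det J = 0.500).
Solving J·Δ = −F gives Δ = (-1.000, -2.500).
Then the next iterate is (a, b)₁ = (-2.000, -2.000).
Re-evaluating at (-2.000, -2.000): F = (0.000, -15.000), so ‖F‖₂ = 15.000.

15.000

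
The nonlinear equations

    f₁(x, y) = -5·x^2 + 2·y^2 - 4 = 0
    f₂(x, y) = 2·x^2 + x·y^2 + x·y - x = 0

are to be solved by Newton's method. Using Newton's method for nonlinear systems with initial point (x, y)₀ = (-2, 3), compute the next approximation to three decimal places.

(-1.203, 2.171)

At (-2, 3): F = (-6.000, -14.000).
Jacobian J = [[-10·x, 4·y], [4·x + y^2 + y - 1, 2·x·y + x]].
At the point, J = [[20.000, 12.000], [3.000, -14.000]] (det J = -316.000).
Solving J·Δ = −F gives Δ = (0.797, -0.829).
Then the next iterate is (x, y)₁ = (-1.203, 2.171).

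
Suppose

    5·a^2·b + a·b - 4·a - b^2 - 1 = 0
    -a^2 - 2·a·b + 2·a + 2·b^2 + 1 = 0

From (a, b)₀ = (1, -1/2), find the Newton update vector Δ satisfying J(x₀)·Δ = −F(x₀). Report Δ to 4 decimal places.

(-0.2742, 0.8065)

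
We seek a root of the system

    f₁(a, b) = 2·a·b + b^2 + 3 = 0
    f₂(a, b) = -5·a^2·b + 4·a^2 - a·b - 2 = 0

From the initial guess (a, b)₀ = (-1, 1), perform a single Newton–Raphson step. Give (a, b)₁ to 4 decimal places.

At (-1, 1): F = (2.0000, -2.0000).
Jacobian J = [[2·b, 2·a + 2·b], [-10·a·b + 8·a - b, -5·a^2 - a]].
At the point, J = [[2.0000, 0.0000], [1.0000, -4.0000]] (det J = -8.0000).
Solving J·Δ = −F gives Δ = (-1.0000, -0.7500).
Then the next iterate is (a, b)₁ = (-2.0000, 0.2500).

(-2.0000, 0.2500)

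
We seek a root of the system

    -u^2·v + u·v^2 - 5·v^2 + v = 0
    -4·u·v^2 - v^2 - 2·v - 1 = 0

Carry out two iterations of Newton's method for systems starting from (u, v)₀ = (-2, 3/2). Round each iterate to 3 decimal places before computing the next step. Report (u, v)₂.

At (-2, 3/2): F = (-20.250, 11.750).
Jacobian J = [[-2·u·v + v^2, -u^2 + 2·u·v - 10·v + 1], [-4·v^2, -8·u·v - 2·v - 2]].
At the point, J = [[8.250, -24.000], [-9.000, 19.000]] (det J = -59.250).
Solving J·Δ = −F gives Δ = (-1.734, -1.440).
Then the next iterate is (u, v)₁ = (-3.734, 0.060).
Round to (-3.734, 0.060) and repeat: F = (-0.80801, -1.06983), J = [[0.45168, -13.99084], [-0.01440, -0.32768]].
Δ = (-42.072, -1.416), so (u, v)₂ = (-45.806, -1.356).

(-45.806, -1.356)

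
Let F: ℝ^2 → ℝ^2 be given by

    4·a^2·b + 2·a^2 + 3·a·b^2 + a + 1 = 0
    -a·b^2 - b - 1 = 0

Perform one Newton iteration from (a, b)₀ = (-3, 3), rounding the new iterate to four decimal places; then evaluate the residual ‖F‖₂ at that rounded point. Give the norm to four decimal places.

At (-3, 3): F = (43.0000, 23.0000).
Jacobian J = [[8·a·b + 4·a + 3·b^2 + 1, 4·a^2 + 6·a·b], [-b^2, -2·a·b - 1]].
At the point, J = [[-56.0000, -18.0000], [-9.0000, 17.0000]] (det J = -1114.0000).
Solving J·Δ = −F gives Δ = (1.0278, -0.8088).
Then the next iterate is (a, b)₁ = (-1.9722, 2.1912).
Re-evaluating at (-1.9722, 2.1912): F = (12.490562, 6.278037), so ‖F‖₂ = 13.9796.

13.9796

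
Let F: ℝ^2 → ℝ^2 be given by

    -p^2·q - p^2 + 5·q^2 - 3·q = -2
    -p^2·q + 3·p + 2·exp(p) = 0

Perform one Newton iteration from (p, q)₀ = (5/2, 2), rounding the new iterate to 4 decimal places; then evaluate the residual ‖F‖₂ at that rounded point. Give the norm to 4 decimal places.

7.2561

At (5/2, 2): F = (-2.7500, 19.364988).
Jacobian J = [[-2·p·q - 2·p, -p^2 + 10·q - 3], [-2·p·q + 2·exp(p) + 3, -p^2]].
At the point, J = [[-15.0000, 10.7500], [17.364988, -6.2500]] (det J = -92.923620).
Solving J·Δ = −F gives Δ = (-2.0553, -2.6120).
Then the next iterate is (p, q)₁ = (0.4447, -0.6120).
Re-evaluating at (0.4447, -0.6120): F = (5.631990, 4.575172), so ‖F‖₂ = 7.2561.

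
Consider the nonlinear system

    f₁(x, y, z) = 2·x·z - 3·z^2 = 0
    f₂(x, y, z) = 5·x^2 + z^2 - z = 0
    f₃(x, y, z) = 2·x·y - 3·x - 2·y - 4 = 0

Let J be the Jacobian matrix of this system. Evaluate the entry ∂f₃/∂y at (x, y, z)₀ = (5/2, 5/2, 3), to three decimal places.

∂f₃/∂y = 2·x - 2.
At (5/2, 5/2, 3) this is 3.000.

3.000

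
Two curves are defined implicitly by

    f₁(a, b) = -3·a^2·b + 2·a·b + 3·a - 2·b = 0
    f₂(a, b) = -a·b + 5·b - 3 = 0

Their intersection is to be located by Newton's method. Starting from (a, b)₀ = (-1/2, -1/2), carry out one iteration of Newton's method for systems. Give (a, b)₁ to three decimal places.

(3.716, 0.162)

At (-1/2, -1/2): F = (0.375, -5.750).
Jacobian J = [[-6·a·b + 2·b + 3, -3·a^2 + 2·a - 2], [-b, -a + 5]].
At the point, J = [[0.500, -3.750], [0.500, 5.500]] (det J = 4.625).
Solving J·Δ = −F gives Δ = (4.216, 0.662).
Then the next iterate is (a, b)₁ = (3.716, 0.162).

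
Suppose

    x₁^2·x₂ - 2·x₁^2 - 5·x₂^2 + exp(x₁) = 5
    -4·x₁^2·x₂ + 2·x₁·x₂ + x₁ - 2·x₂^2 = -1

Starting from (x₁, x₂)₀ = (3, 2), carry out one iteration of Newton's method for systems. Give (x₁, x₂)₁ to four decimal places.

(2.5816, 0.7892)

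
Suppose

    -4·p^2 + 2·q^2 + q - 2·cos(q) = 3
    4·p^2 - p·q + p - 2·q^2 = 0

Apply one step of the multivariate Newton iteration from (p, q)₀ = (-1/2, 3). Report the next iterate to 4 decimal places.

(-0.3292, 1.5196)

At (-1/2, 3): F = (18.979985, -16.0000).
Jacobian J = [[-8·p, 4·q + 2·sin(q) + 1], [8·p - q + 1, -p - 4·q]].
At the point, J = [[4.0000, 13.282240], [-6.0000, -11.5000]] (det J = 33.693440).
Solving J·Δ = −F gives Δ = (0.1708, -1.4804).
Then the next iterate is (p, q)₁ = (-0.3292, 1.5196).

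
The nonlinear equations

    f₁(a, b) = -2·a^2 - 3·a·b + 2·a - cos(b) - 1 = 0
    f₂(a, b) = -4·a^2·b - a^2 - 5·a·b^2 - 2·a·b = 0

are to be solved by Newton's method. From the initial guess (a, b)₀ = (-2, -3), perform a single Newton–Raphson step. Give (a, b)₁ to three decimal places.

(-0.360, -3.196)

At (-2, -3): F = (-30.01001, 122.000).
Jacobian J = [[-4·a - 3·b + 2, -3·a + sin(b)], [-8·a·b - 2·a - 5·b^2 - 2·b, -4·a^2 - 10·a·b - 2·a]].
At the point, J = [[19.000, 5.85888], [-83.000, -72.000]] (det J = -881.71296).
Solving J·Δ = −F gives Δ = (1.640, -0.196).
Then the next iterate is (a, b)₁ = (-0.360, -3.196).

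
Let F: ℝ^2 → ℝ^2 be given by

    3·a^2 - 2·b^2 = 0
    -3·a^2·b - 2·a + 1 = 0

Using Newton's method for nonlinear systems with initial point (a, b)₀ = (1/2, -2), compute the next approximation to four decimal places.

(0.3084, -1.0219)

At (1/2, -2): F = (-7.2500, 1.5000).
Jacobian J = [[6·a, -4·b], [-6·a·b - 2, -3·a^2]].
At the point, J = [[3.0000, 8.0000], [4.0000, -0.7500]] (det J = -34.2500).
Solving J·Δ = −F gives Δ = (-0.1916, 0.9781).
Then the next iterate is (a, b)₁ = (0.3084, -1.0219).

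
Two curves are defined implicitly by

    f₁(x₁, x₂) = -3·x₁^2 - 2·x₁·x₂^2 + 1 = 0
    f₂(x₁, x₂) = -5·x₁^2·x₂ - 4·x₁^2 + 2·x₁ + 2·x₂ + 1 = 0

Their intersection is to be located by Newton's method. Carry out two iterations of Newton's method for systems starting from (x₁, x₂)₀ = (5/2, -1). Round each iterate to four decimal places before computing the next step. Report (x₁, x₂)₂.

(0.6156, -0.8950)

At (5/2, -1): F = (-22.7500, 10.2500).
Jacobian J = [[-6·x₁ - 2·x₂^2, -4·x₁·x₂], [-10·x₁·x₂ - 8·x₁ + 2, -5·x₁^2 + 2]].
At the point, J = [[-17.0000, 10.0000], [7.0000, -29.2500]] (det J = 427.2500).
Solving J·Δ = −F gives Δ = (-1.3176, 0.0351).
Then the next iterate is (x₁, x₂)₁ = (1.1824, -0.9649).
Round to (1.1824, -0.9649) and repeat: F = (-5.395914, 2.587709), J = [[-8.956464, 4.563591], [3.949778, -4.990349]].
Δ = (-0.5668, 0.0699), so (x₁, x₂)₂ = (0.6156, -0.8950).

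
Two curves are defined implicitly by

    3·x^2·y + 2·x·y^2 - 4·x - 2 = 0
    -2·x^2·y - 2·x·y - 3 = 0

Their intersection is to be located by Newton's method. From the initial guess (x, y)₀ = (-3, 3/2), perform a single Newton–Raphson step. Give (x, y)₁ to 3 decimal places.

(-1.607, 1.492)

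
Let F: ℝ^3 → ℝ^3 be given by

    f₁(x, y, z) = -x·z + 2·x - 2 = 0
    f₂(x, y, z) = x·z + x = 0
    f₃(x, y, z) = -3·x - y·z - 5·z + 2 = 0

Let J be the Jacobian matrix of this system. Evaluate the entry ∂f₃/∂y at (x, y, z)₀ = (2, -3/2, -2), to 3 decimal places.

2.000

∂f₃/∂y = -z.
At (2, -3/2, -2) this is 2.000.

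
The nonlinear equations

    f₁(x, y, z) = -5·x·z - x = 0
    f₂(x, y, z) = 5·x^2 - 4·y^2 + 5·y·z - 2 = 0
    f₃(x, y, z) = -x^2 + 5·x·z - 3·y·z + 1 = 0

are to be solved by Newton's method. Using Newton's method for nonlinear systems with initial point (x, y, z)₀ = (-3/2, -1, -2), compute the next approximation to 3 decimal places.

(-0.857, -0.770, -0.972)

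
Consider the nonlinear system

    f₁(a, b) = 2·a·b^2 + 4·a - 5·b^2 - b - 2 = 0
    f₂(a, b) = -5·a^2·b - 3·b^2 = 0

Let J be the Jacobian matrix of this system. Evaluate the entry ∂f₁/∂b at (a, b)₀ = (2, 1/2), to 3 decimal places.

-2.000

∂f₁/∂b = 4·a·b - 10·b - 1.
At (2, 1/2) this is -2.000.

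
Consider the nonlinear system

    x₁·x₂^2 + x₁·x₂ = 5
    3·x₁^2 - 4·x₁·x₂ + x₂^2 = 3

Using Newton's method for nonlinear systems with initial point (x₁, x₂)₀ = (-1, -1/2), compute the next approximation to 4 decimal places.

(-20.0000, -25.2500)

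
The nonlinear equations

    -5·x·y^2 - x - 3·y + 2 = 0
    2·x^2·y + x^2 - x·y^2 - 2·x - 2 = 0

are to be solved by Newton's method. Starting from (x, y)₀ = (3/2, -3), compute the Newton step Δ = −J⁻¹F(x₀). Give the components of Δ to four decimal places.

At (3/2, -3): F = (-58.0000, -29.7500).
Jacobian J = [[-5·y^2 - 1, -10·x·y - 3], [4·x·y + 2·x - y^2 - 2, 2·x^2 - 2·x·y]].
At the point, J = [[-46.0000, 42.0000], [-26.0000, 13.5000]] (det J = 471.0000).
Solving J·Δ = −F gives Δ = (-0.9904, 0.2962).

(-0.9904, 0.2962)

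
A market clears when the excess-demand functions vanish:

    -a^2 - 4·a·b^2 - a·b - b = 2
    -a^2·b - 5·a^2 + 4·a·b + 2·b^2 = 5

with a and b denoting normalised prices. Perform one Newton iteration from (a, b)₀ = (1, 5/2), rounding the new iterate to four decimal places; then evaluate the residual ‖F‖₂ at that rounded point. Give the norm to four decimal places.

10.5596

At (1, 5/2): F = (-33.0000, 10.0000).
Jacobian J = [[-2·a - 4·b^2 - b, -8·a·b - a - 1], [-2·a·b - 10·a + 4·b, -a^2 + 4·a + 4·b]].
At the point, J = [[-29.5000, -22.0000], [-5.0000, 13.0000]] (det J = -493.5000).
Solving J·Δ = −F gives Δ = (-0.4235, -0.9321).
Then the next iterate is (a, b)₁ = (0.5765, 1.5679).
Re-evaluating at (0.5765, 1.5679): F = (-10.473010, 1.349342), so ‖F‖₂ = 10.5596.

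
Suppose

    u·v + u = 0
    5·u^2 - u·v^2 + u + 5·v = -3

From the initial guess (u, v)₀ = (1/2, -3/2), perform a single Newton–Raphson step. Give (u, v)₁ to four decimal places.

At (1/2, -3/2): F = (-0.2500, -3.8750).
Jacobian J = [[v + 1, u], [10·u - v^2 + 1, -2·u·v + 5]].
At the point, J = [[-0.5000, 0.5000], [3.7500, 6.5000]] (det J = -5.1250).
Solving J·Δ = −F gives Δ = (0.0610, 0.5610).
Then the next iterate is (u, v)₁ = (0.5610, -0.9390).

(0.5610, -0.9390)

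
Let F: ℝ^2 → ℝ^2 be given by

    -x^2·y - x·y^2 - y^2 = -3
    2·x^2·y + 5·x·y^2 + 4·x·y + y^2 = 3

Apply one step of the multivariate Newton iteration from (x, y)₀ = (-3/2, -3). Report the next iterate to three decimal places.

(-0.923, -2.265)

At (-3/2, -3): F = (14.250, -57.000).
Jacobian J = [[-2·x·y - y^2, -x^2 - 2·x·y - 2·y], [4·x·y + 5·y^2 + 4·y, 2·x^2 + 10·x·y + 4·x + 2·y]].
At the point, J = [[-18.000, -5.250], [51.000, 37.500]] (det J = -407.250).
Solving J·Δ = −F gives Δ = (0.577, 0.735).
Then the next iterate is (x, y)₁ = (-0.923, -2.265).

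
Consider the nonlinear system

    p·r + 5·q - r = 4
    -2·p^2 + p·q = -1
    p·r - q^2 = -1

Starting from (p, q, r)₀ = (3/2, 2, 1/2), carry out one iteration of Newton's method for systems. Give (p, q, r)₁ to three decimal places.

(0.971, 0.923, -0.697)

At (3/2, 2, 1/2): F = (6.250, -0.500, -2.250).
Jacobian J = [[r, 5, p - 1], [-4·p + q, p, 0], [r, -2·q, p]].
At the point, J = [[0.500, 5.000, 0.500], [-4.000, 1.500, 0.000], [0.500, -4.000, 1.500]] (det J = 38.750).
Solving J·Δ = −F gives Δ = (-0.529, -1.077, -1.197).
Then the next iterate is (p, q, r)₁ = (0.971, 0.923, -0.697).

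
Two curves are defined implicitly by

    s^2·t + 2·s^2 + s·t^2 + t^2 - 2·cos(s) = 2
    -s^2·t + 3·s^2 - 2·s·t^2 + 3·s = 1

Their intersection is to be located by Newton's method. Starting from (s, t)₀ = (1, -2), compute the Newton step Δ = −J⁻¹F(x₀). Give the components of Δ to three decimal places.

At (1, -2): F = (4.91940, -1.000).
Jacobian J = [[2·s·t + 4·s + t^2 + 2·sin(s), s^2 + 2·s·t + 2·t], [-2·s·t + 6·s - 2·t^2 + 3, -s^2 - 4·s·t]].
At the point, J = [[5.68294, -7.000], [5.000, 7.000]] (det J = 74.78059).
Solving J·Δ = −F gives Δ = (-0.367, 0.405).

(-0.367, 0.405)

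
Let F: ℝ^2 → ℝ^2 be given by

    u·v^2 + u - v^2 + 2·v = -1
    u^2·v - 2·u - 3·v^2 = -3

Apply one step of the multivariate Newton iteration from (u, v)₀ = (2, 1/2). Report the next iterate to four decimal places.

(-0.8000, 0.2500)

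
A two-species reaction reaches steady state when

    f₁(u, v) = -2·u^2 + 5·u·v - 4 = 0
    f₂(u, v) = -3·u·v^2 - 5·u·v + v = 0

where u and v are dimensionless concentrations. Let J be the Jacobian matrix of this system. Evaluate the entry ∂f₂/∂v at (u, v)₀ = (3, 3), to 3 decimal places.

-68.000

∂f₂/∂v = -6·u·v - 5·u + 1.
At (3, 3) this is -68.000.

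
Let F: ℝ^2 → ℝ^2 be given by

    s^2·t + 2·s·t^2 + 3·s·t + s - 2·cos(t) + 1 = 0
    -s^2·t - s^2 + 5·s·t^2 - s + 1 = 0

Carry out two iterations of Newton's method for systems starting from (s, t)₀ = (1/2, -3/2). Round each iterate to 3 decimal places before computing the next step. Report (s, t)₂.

(-0.135, -1.031)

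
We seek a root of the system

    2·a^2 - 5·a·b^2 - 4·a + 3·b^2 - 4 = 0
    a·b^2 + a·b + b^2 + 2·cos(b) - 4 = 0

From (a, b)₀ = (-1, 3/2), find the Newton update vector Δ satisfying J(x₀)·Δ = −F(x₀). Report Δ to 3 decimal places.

At (-1, 3/2): F = (20.000, -5.35853).
Jacobian J = [[4·a - 5·b^2 - 4, -10·a·b + 6·b], [b^2 + b, 2·a·b + a + 2·b - 2·sin(b)]].
At the point, J = [[-19.250, 24.000], [3.750, -2.99499]] (det J = -32.34644).
Solving J·Δ = −F gives Δ = (2.124, 0.870).

(2.124, 0.870)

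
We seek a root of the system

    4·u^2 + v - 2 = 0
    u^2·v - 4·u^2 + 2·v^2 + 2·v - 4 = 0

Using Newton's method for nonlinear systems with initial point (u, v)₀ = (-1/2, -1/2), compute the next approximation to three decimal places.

(0.455, 4.818)

At (-1/2, -1/2): F = (-1.500, -5.625).
Jacobian J = [[8·u, 1], [2·u·v - 8·u, u^2 + 4·v + 2]].
At the point, J = [[-4.000, 1.000], [4.500, 0.250]] (det J = -5.500).
Solving J·Δ = −F gives Δ = (0.955, 5.318).
Then the next iterate is (u, v)₁ = (0.455, 4.818).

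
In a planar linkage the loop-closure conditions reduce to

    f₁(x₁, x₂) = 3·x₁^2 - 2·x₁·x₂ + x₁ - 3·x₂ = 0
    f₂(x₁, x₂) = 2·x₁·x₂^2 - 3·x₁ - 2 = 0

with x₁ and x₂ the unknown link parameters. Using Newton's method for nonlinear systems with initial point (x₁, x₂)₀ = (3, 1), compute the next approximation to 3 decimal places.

(1.938, 1.328)

At (3, 1): F = (21.000, -5.000).
Jacobian J = [[6·x₁ - 2·x₂ + 1, -2·x₁ - 3], [2·x₂^2 - 3, 4·x₁·x₂]].
At the point, J = [[17.000, -9.000], [-1.000, 12.000]] (det J = 195.000).
Solving J·Δ = −F gives Δ = (-1.062, 0.328).
Then the next iterate is (x₁, x₂)₁ = (1.938, 1.328).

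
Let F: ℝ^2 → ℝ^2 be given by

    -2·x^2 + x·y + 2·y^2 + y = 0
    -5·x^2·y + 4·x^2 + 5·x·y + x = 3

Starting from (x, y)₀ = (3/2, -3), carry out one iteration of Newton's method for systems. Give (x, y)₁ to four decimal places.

(1.1481, -2.0350)

At (3/2, -3): F = (6.0000, 18.7500).
Jacobian J = [[-4·x + y, x + 4·y + 1], [-10·x·y + 8·x + 5·y + 1, -5·x^2 + 5·x]].
At the point, J = [[-9.0000, -9.5000], [43.0000, -3.7500]] (det J = 442.2500).
Solving J·Δ = −F gives Δ = (-0.3519, 0.9650).
Then the next iterate is (x, y)₁ = (1.1481, -2.0350).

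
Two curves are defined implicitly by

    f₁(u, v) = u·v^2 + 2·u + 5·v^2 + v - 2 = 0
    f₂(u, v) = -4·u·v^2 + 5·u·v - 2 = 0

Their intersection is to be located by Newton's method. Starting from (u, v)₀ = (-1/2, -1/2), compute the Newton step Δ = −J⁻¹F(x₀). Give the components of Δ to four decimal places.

At (-1/2, -1/2): F = (-2.3750, -0.2500).
Jacobian J = [[v^2 + 2, 2·u·v + 10·v + 1], [-4·v^2 + 5·v, -8·u·v + 5·u]].
At the point, J = [[2.2500, -3.5000], [-3.5000, -4.5000]] (det J = -22.3750).
Solving J·Δ = −F gives Δ = (0.4385, -0.3966).

(0.4385, -0.3966)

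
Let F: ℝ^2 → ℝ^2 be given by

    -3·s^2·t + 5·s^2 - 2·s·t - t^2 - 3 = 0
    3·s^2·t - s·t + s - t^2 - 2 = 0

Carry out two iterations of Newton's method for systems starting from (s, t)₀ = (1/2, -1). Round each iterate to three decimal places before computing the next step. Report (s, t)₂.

At (1/2, -1): F = (-1.000, -2.750).
Jacobian J = [[-6·s·t + 10·s - 2·t, -3·s^2 - 2·s - 2·t], [6·s·t - t + 1, 3·s^2 - s - 2·t]].
At the point, J = [[10.000, 0.250], [-1.000, 2.250]] (det J = 22.750).
Solving J·Δ = −F gives Δ = (0.069, 1.253).
Then the next iterate is (s, t)₁ = (0.569, 0.253).
Round to (0.569, 0.253) and repeat: F = (-1.97885, -1.39323), J = [[4.32026, -2.61528], [1.61074, -0.10372]].
Δ = (0.913, 0.752), so (s, t)₂ = (1.482, 1.005).

(1.482, 1.005)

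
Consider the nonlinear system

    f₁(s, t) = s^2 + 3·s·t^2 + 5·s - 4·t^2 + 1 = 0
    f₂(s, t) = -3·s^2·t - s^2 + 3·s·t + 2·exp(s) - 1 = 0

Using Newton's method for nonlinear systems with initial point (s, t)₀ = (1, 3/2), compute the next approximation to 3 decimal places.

(4.232, 17.895)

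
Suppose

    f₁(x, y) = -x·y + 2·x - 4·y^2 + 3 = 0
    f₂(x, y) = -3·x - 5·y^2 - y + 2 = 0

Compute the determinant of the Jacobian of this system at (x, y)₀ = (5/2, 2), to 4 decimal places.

J = [[-y + 2, -x - 8·y], [-3, -10·y - 1]].
At the point, J = [[0.0000, -18.5000], [-3.0000, -21.0000]].
det J = -55.5000.

-55.5000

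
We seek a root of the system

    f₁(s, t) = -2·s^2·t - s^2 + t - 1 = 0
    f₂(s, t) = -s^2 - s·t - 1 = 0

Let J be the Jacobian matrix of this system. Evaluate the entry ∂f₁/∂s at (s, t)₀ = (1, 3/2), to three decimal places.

∂f₁/∂s = -4·s·t - 2·s.
At (1, 3/2) this is -8.000.

-8.000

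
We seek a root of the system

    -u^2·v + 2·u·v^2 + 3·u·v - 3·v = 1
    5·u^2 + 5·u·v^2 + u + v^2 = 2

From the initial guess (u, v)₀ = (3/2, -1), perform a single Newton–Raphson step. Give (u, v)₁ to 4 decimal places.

(0.7280, -0.8213)

At (3/2, -1): F = (2.7500, 19.2500).
Jacobian J = [[-2·u·v + 2·v^2 + 3·v, -u^2 + 4·u·v + 3·u - 3], [10·u + 5·v^2 + 1, 10·u·v + 2·v]].
At the point, J = [[2.0000, -6.7500], [21.0000, -17.0000]] (det J = 107.7500).
Solving J·Δ = −F gives Δ = (-0.7720, 0.1787).
Then the next iterate is (u, v)₁ = (0.7280, -0.8213).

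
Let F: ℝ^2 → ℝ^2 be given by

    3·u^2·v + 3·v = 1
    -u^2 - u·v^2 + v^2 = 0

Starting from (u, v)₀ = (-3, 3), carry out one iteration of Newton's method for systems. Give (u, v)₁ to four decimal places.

At (-3, 3): F = (89.0000, 27.0000).
Jacobian J = [[6·u·v, 3·u^2 + 3], [-2·u - v^2, -2·u·v + 2·v]].
At the point, J = [[-54.0000, 30.0000], [-3.0000, 24.0000]] (det J = -1206.0000).
Solving J·Δ = −F gives Δ = (1.0995, -0.9876).
Then the next iterate is (u, v)₁ = (-1.9005, 2.0124).

(-1.9005, 2.0124)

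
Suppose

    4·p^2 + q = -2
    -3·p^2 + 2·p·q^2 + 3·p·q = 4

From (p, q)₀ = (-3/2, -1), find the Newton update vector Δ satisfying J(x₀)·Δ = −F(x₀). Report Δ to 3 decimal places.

(0.933, 1.192)

At (-3/2, -1): F = (10.000, -9.250).
Jacobian J = [[8·p, 1], [-6·p + 2·q^2 + 3·q, 4·p·q + 3·p]].
At the point, J = [[-12.000, 1.000], [8.000, 1.500]] (det J = -26.000).
Solving J·Δ = −F gives Δ = (0.933, 1.192).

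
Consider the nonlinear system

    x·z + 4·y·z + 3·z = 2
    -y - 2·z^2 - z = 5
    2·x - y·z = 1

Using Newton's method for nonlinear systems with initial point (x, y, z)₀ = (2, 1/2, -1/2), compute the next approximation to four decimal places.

(1.7500, -6.1250, -1.6250)

At (2, 1/2, -1/2): F = (-5.5000, -5.5000, 3.2500).
Jacobian J = [[z, 4·z, x + 4·y + 3], [0, -1, -4·z - 1], [2, -z, -y]].
At the point, J = [[-0.5000, -2.0000, 7.0000], [0.0000, -1.0000, 1.0000], [2.0000, 0.5000, -0.5000]] (det J = 10.0000).
Solving J·Δ = −F gives Δ = (-0.2500, -6.6250, -1.1250).
Then the next iterate is (x, y, z)₁ = (1.7500, -6.1250, -1.6250).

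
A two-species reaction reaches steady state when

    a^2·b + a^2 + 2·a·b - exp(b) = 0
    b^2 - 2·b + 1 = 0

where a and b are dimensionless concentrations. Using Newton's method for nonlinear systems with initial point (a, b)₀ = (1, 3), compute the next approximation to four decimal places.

At (1, 3): F = (-10.085537, 4.0000).
Jacobian J = [[2·a·b + 2·a + 2·b, a^2 + 2·a - exp(b)], [0, 2·b - 2]].
At the point, J = [[14.0000, -17.085537], [0.0000, 4.0000]] (det J = 56.0000).
Solving J·Δ = −F gives Δ = (-0.5000, -1.0000).
Then the next iterate is (a, b)₁ = (0.5000, 2.0000).

(0.5000, 2.0000)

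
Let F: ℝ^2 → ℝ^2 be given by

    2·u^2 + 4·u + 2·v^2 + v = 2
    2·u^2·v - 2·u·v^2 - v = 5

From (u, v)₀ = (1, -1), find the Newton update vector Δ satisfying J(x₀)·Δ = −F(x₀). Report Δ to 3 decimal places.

(-0.045, 1.545)

At (1, -1): F = (5.000, -8.000).
Jacobian J = [[4·u + 4, 4·v + 1], [4·u·v - 2·v^2, 2·u^2 - 4·u·v - 1]].
At the point, J = [[8.000, -3.000], [-6.000, 5.000]] (det J = 22.000).
Solving J·Δ = −F gives Δ = (-0.045, 1.545).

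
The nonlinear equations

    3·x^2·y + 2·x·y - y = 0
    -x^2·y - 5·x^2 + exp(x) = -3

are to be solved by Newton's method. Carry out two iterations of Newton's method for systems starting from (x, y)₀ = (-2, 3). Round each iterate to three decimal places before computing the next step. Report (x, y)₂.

(-0.866, -0.323)

At (-2, 3): F = (21.000, -28.86466).
Jacobian J = [[6·x·y + 2·y, 3·x^2 + 2·x - 1], [-2·x·y - 10·x + exp(x), -x^2]].
At the point, J = [[-30.000, 7.000], [32.13534, -4.000]] (det J = -104.94735).
Solving J·Δ = −F gives Δ = (1.125, 1.821).
Then the next iterate is (x, y)₁ = (-0.875, 4.821).
Round to (-0.875, 4.821) and repeat: F = (-2.18452, -4.10234), J = [[-15.66825, -0.45312], [17.60361, -0.76562]].
Δ = (0.009, -5.144), so (x, y)₂ = (-0.866, -0.323).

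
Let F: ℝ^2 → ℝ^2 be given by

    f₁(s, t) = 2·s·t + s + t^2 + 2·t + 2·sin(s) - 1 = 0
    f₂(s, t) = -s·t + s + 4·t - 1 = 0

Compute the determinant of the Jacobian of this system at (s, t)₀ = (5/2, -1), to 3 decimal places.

-13.903

J = [[2·t + 2·cos(s) + 1, 2·s + 2·t + 2], [-t + 1, -s + 4]].
At the point, J = [[-2.60229, 5.000], [2.000, 1.500]].
det J = -13.903.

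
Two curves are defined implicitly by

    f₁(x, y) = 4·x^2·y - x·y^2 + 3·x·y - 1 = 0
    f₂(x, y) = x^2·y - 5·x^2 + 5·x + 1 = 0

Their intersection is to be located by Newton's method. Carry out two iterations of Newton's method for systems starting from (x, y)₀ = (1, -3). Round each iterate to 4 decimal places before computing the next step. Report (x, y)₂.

(1.1958, 0.1847)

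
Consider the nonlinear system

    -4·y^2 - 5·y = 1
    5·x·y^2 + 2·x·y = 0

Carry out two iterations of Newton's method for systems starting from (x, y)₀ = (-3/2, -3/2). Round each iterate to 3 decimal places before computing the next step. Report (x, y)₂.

At (-3/2, -3/2): F = (-2.500, -12.375).
Jacobian J = [[0, -8·y - 5], [5·y^2 + 2·y, 10·x·y + 2·x]].
At the point, J = [[0.000, 7.000], [8.250, 19.500]] (det J = -57.750).
Solving J·Δ = −F gives Δ = (0.656, 0.357).
Then the next iterate is (x, y)₁ = (-0.844, -1.143).
Round to (-0.844, -1.143) and repeat: F = (-0.51080, -3.58383), J = [[0.000, 4.144], [4.24625, 7.95892]].
Δ = (0.613, 0.123), so (x, y)₂ = (-0.231, -1.020).

(-0.231, -1.020)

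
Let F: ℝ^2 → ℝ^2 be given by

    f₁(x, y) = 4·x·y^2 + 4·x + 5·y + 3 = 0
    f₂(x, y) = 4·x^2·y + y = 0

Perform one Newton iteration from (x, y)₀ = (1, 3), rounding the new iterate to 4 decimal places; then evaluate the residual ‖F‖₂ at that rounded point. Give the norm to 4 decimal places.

18.8965

At (1, 3): F = (58.0000, 15.0000).
Jacobian J = [[4·y^2 + 4, 8·x·y + 5], [8·x·y, 4·x^2 + 1]].
At the point, J = [[40.0000, 29.0000], [24.0000, 5.0000]] (det J = -496.0000).
Solving J·Δ = −F gives Δ = (-0.2923, -1.5968).
Then the next iterate is (x, y)₁ = (0.7077, 1.4032).
Re-evaluating at (0.7077, 1.4032): F = (18.420561, 4.214311), so ‖F‖₂ = 18.8965.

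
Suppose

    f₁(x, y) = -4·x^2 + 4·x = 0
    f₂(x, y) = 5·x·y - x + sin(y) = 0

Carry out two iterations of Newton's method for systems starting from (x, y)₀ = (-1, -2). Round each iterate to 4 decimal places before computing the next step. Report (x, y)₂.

At (-1, -2): F = (-8.0000, 10.090703).
Jacobian J = [[-8·x + 4, 0], [5·y - 1, 5·x + cos(y)]].
At the point, J = [[12.0000, 0.0000], [-11.0000, -5.416147]] (det J = -64.993762).
Solving J·Δ = −F gives Δ = (0.6667, 0.5091).
Then the next iterate is (x, y)₁ = (-0.3333, -1.4909).
Round to (-0.3333, -1.4909) and repeat: F = (-1.777556, 1.821075), J = [[6.6664, 0.0000], [-8.4545, -1.586689]].
Δ = (0.2666, -0.2731), so (x, y)₂ = (-0.0667, -1.7640).

(-0.0667, -1.7640)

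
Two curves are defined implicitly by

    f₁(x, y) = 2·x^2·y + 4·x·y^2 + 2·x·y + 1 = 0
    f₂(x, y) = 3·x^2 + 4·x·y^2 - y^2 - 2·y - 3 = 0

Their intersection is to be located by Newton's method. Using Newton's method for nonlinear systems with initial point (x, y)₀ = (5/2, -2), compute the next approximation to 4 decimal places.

At (5/2, -2): F = (6.0000, 55.7500).
Jacobian J = [[4·x·y + 4·y^2 + 2·y, 2·x^2 + 8·x·y + 2·x], [6·x + 4·y^2, 8·x·y - 2·y - 2]].
At the point, J = [[-8.0000, -22.5000], [31.0000, -38.0000]] (det J = 1001.5000).
Solving J·Δ = −F gives Δ = (-1.0248, 0.6311).
Then the next iterate is (x, y)₁ = (1.4752, -1.3689).

(1.4752, -1.3689)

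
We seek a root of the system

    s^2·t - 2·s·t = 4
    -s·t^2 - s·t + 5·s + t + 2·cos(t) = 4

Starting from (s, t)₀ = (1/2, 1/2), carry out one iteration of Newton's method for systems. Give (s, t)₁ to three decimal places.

(-0.722, -4.519)

At (1/2, 1/2): F = (-4.375, 0.38017).
Jacobian J = [[2·s·t - 2·t, s^2 - 2·s], [-t^2 - t + 5, -2·s·t - s - 2·sin(t) + 1]].
At the point, J = [[-0.500, -0.750], [4.250, -0.95885]] (det J = 3.66693).
Solving J·Δ = −F gives Δ = (-1.222, -5.019).
Then the next iterate is (s, t)₁ = (-0.722, -4.519).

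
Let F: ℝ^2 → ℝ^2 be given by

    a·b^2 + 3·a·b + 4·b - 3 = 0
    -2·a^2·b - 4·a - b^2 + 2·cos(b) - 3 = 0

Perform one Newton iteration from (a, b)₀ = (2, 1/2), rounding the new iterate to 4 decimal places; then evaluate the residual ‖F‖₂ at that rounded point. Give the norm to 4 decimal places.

At (2, 1/2): F = (2.5000, -13.494835).
Jacobian J = [[b^2 + 3·b, 2·a·b + 3·a + 4], [-4·a·b - 4, -2·a^2 - 2·b - 2·sin(b)]].
At the point, J = [[1.7500, 12.0000], [-8.0000, -9.958851]] (det J = 78.572011).
Solving J·Δ = −F gives Δ = (-1.7441, 0.0460).
Then the next iterate is (a, b)₁ = (0.2559, 0.5460).
Re-evaluating at (0.2559, 0.5460): F = (-0.320548, -2.684009), so ‖F‖₂ = 2.7031.

2.7031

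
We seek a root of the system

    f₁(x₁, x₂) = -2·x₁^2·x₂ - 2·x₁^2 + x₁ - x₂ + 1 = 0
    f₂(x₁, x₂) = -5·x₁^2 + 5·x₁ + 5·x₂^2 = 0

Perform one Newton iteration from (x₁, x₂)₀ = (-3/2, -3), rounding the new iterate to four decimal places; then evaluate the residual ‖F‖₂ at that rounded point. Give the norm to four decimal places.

At (-3/2, -3): F = (11.5000, 26.2500).
Jacobian J = [[-4·x₁·x₂ - 4·x₁ + 1, -2·x₁^2 - 1], [-10·x₁ + 5, 10·x₂]].
At the point, J = [[-11.0000, -5.5000], [20.0000, -30.0000]] (det J = 440.0000).
Solving J·Δ = −F gives Δ = (0.4560, 1.1790).
Then the next iterate is (x₁, x₂)₁ = (-1.0440, -1.8210).
Re-evaluating at (-1.0440, -1.8210): F = (3.566675, 5.910525), so ‖F‖₂ = 6.9033.

6.9033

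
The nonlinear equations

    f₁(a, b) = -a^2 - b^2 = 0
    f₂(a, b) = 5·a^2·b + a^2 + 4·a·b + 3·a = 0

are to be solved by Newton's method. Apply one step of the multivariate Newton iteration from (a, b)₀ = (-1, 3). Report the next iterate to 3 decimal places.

At (-1, 3): F = (-10.000, 1.000).
Jacobian J = [[-2·a, -2·b], [10·a·b + 2·a + 4·b + 3, 5·a^2 + 4·a]].
At the point, J = [[2.000, -6.000], [-17.000, 1.000]] (det J = -100.000).
Solving J·Δ = −F gives Δ = (-0.040, -1.680).
Then the next iterate is (a, b)₁ = (-1.040, 1.320).

(-1.040, 1.320)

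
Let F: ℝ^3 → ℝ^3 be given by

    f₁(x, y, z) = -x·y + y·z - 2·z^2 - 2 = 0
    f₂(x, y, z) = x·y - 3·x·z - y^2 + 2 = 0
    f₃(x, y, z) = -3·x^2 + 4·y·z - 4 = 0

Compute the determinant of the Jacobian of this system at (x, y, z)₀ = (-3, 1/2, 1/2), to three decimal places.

482.000

J = [[-y, -x + z, y - 4·z], [y - 3·z, x - 2·y, -3·x], [-6·x, 4·z, 4·y]].
At the point, J = [[-0.500, 3.500, -1.500], [-1.000, -4.000, 9.000], [18.000, 2.000, 2.000]].
det J = 482.000.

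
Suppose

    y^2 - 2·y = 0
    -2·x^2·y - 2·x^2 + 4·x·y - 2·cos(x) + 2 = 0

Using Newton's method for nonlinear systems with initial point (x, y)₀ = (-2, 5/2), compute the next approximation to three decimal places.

(-0.936, 2.083)

At (-2, 5/2): F = (1.250, -45.16771).
Jacobian J = [[0, 2·y - 2], [-4·x·y - 4·x + 4·y + 2·sin(x), -2·x^2 + 4·x]].
At the point, J = [[0.000, 3.000], [36.18141, -16.000]] (det J = -108.54422).
Solving J·Δ = −F gives Δ = (1.064, -0.417).
Then the next iterate is (x, y)₁ = (-0.936, 2.083).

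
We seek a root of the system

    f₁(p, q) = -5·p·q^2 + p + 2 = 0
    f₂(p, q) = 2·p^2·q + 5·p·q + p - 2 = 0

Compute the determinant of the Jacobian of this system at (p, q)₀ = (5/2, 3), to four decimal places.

J = [[-5·q^2 + 1, -10·p·q], [4·p·q + 5·q + 1, 2·p^2 + 5·p]].
At the point, J = [[-44.0000, -75.0000], [46.0000, 25.0000]].
det J = 2350.0000.

2350.0000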